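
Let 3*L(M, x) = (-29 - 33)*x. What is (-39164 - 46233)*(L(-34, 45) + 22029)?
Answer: -1801791303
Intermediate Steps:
L(M, x) = -62*x/3 (L(M, x) = ((-29 - 33)*x)/3 = (-62*x)/3 = -62*x/3)
(-39164 - 46233)*(L(-34, 45) + 22029) = (-39164 - 46233)*(-62/3*45 + 22029) = -85397*(-930 + 22029) = -85397*21099 = -1801791303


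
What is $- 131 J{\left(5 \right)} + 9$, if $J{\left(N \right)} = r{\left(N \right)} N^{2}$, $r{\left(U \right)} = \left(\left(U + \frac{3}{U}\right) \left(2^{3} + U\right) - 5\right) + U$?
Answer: $-238411$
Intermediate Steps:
$r{\left(U \right)} = -5 + U + \left(8 + U\right) \left(U + \frac{3}{U}\right)$ ($r{\left(U \right)} = \left(\left(U + \frac{3}{U}\right) \left(8 + U\right) - 5\right) + U = \left(\left(8 + U\right) \left(U + \frac{3}{U}\right) - 5\right) + U = \left(-5 + \left(8 + U\right) \left(U + \frac{3}{U}\right)\right) + U = -5 + U + \left(8 + U\right) \left(U + \frac{3}{U}\right)$)
$J{\left(N \right)} = N^{2} \left(-2 + N^{2} + 9 N + \frac{24}{N}\right)$ ($J{\left(N \right)} = \left(-2 + N^{2} + 9 N + \frac{24}{N}\right) N^{2} = N^{2} \left(-2 + N^{2} + 9 N + \frac{24}{N}\right)$)
$- 131 J{\left(5 \right)} + 9 = - 131 \cdot 5 \left(24 + 5 \left(-2 + 5^{2} + 9 \cdot 5\right)\right) + 9 = - 131 \cdot 5 \left(24 + 5 \left(-2 + 25 + 45\right)\right) + 9 = - 131 \cdot 5 \left(24 + 5 \cdot 68\right) + 9 = - 131 \cdot 5 \left(24 + 340\right) + 9 = - 131 \cdot 5 \cdot 364 + 9 = \left(-131\right) 1820 + 9 = -238420 + 9 = -238411$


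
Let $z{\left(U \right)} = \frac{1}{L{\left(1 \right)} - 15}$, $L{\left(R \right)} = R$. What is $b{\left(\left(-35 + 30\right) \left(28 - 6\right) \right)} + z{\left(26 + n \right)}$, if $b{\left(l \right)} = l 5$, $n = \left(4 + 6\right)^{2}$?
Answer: $- \frac{7701}{14} \approx -550.07$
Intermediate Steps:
$n = 100$ ($n = 10^{2} = 100$)
$b{\left(l \right)} = 5 l$
$z{\left(U \right)} = - \frac{1}{14}$ ($z{\left(U \right)} = \frac{1}{1 - 15} = \frac{1}{-14} = - \frac{1}{14}$)
$b{\left(\left(-35 + 30\right) \left(28 - 6\right) \right)} + z{\left(26 + n \right)} = 5 \left(-35 + 30\right) \left(28 - 6\right) - \frac{1}{14} = 5 \left(\left(-5\right) 22\right) - \frac{1}{14} = 5 \left(-110\right) - \frac{1}{14} = -550 - \frac{1}{14} = - \frac{7701}{14}$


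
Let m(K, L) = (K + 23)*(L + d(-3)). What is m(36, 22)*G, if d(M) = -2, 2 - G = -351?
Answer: 416540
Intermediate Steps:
G = 353 (G = 2 - 1*(-351) = 2 + 351 = 353)
m(K, L) = (-2 + L)*(23 + K) (m(K, L) = (K + 23)*(L - 2) = (23 + K)*(-2 + L) = (-2 + L)*(23 + K))
m(36, 22)*G = (-46 - 2*36 + 23*22 + 36*22)*353 = (-46 - 72 + 506 + 792)*353 = 1180*353 = 416540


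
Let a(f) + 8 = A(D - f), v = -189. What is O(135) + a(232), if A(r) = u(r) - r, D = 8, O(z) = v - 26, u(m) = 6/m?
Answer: 109/112 ≈ 0.97321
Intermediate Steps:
O(z) = -215 (O(z) = -189 - 26 = -215)
A(r) = -r + 6/r (A(r) = 6/r - r = -r + 6/r)
a(f) = -16 + f + 6/(8 - f) (a(f) = -8 + (-(8 - f) + 6/(8 - f)) = -8 + ((-8 + f) + 6/(8 - f)) = -8 + (-8 + f + 6/(8 - f)) = -16 + f + 6/(8 - f))
O(135) + a(232) = -215 + (-6 + (-16 + 232)*(-8 + 232))/(-8 + 232) = -215 + (-6 + 216*224)/224 = -215 + (-6 + 48384)/224 = -215 + (1/224)*48378 = -215 + 24189/112 = 109/112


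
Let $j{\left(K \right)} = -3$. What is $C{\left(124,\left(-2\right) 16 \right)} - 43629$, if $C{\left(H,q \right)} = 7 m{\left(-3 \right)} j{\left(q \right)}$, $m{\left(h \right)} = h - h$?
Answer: $-43629$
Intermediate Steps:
$m{\left(h \right)} = 0$
$C{\left(H,q \right)} = 0$ ($C{\left(H,q \right)} = 7 \cdot 0 \left(-3\right) = 0 \left(-3\right) = 0$)
$C{\left(124,\left(-2\right) 16 \right)} - 43629 = 0 - 43629 = -43629$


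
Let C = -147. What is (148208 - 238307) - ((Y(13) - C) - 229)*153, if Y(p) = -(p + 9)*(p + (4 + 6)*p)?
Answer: 403785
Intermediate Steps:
Y(p) = -11*p*(9 + p) (Y(p) = -(9 + p)*(p + 10*p) = -(9 + p)*11*p = -11*p*(9 + p))
(148208 - 238307) - ((Y(13) - C) - 229)*153 = (148208 - 238307) - ((-11*13*(9 + 13) - 1*(-147)) - 229)*153 = -90099 - ((-11*13*22 + 147) - 229)*153 = -90099 - ((-3146 + 147) - 229)*153 = -90099 - (-2999 - 229)*153 = -90099 - (-3228)*153 = -90099 - 1*(-493884) = -90099 + 493884 = 403785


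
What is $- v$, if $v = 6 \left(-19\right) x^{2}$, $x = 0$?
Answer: $0$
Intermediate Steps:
$v = 0$ ($v = 6 \left(-19\right) 0^{2} = \left(-114\right) 0 = 0$)
$- v = \left(-1\right) 0 = 0$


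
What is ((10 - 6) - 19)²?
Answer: 225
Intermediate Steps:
((10 - 6) - 19)² = (4 - 19)² = (-15)² = 225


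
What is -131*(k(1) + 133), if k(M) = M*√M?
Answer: -17554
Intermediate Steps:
k(M) = M^(3/2)
-131*(k(1) + 133) = -131*(1^(3/2) + 133) = -131*(1 + 133) = -131*134 = -17554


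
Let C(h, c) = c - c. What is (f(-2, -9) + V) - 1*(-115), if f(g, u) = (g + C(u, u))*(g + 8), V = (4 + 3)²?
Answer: 152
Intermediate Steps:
C(h, c) = 0
V = 49 (V = 7² = 49)
f(g, u) = g*(8 + g) (f(g, u) = (g + 0)*(g + 8) = g*(8 + g))
(f(-2, -9) + V) - 1*(-115) = (-2*(8 - 2) + 49) - 1*(-115) = (-2*6 + 49) + 115 = (-12 + 49) + 115 = 37 + 115 = 152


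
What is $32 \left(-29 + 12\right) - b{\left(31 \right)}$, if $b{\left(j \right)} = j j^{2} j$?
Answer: $-924065$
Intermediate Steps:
$b{\left(j \right)} = j^{4}$ ($b{\left(j \right)} = j^{3} j = j^{4}$)
$32 \left(-29 + 12\right) - b{\left(31 \right)} = 32 \left(-29 + 12\right) - 31^{4} = 32 \left(-17\right) - 923521 = -544 - 923521 = -924065$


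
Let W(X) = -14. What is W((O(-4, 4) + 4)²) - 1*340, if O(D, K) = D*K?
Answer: -354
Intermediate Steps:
W((O(-4, 4) + 4)²) - 1*340 = -14 - 1*340 = -14 - 340 = -354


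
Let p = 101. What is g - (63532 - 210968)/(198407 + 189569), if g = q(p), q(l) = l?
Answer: 9833253/96994 ≈ 101.38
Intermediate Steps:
g = 101
g - (63532 - 210968)/(198407 + 189569) = 101 - (63532 - 210968)/(198407 + 189569) = 101 - (-147436)/387976 = 101 - 1*(-36859/96994) = 101 + 36859/96994 = 9833253/96994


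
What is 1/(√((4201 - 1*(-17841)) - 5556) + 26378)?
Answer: 13189/347891199 - √16486/695782398 ≈ 3.7727e-5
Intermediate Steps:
1/(√((4201 - 1*(-17841)) - 5556) + 26378) = 1/(√((4201 + 17841) - 5556) + 26378) = 1/(√(22042 - 5556) + 26378) = 1/(√16486 + 26378) = 1/(26378 + √16486)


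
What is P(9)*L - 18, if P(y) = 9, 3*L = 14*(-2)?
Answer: -102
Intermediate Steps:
L = -28/3 (L = (14*(-2))/3 = (⅓)*(-28) = -28/3 ≈ -9.3333)
P(9)*L - 18 = 9*(-28/3) - 18 = -84 - 18 = -102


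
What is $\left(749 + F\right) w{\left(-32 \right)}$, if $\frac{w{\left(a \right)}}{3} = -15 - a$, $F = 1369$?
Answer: $108018$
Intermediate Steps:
$w{\left(a \right)} = -45 - 3 a$ ($w{\left(a \right)} = 3 \left(-15 - a\right) = -45 - 3 a$)
$\left(749 + F\right) w{\left(-32 \right)} = \left(749 + 1369\right) \left(-45 - -96\right) = 2118 \left(-45 + 96\right) = 2118 \cdot 51 = 108018$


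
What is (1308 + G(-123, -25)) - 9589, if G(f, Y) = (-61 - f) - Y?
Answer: -8194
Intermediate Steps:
G(f, Y) = -61 - Y - f
(1308 + G(-123, -25)) - 9589 = (1308 + (-61 - 1*(-25) - 1*(-123))) - 9589 = (1308 + (-61 + 25 + 123)) - 9589 = (1308 + 87) - 9589 = 1395 - 9589 = -8194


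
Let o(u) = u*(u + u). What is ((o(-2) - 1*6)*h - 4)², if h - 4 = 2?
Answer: 64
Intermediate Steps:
h = 6 (h = 4 + 2 = 6)
o(u) = 2*u² (o(u) = u*(2*u) = 2*u²)
((o(-2) - 1*6)*h - 4)² = ((2*(-2)² - 1*6)*6 - 4)² = ((2*4 - 6)*6 - 4)² = ((8 - 6)*6 - 4)² = (2*6 - 4)² = (12 - 4)² = 8² = 64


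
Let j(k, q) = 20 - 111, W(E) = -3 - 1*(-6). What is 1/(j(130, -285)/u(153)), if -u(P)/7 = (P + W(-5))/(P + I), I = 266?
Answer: 12/419 ≈ 0.028640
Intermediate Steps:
W(E) = 3 (W(E) = -3 + 6 = 3)
j(k, q) = -91
u(P) = -7*(3 + P)/(266 + P) (u(P) = -7*(P + 3)/(P + 266) = -7*(3 + P)/(266 + P))
1/(j(130, -285)/u(153)) = 1/(-91*(266 + 153)/(7*(-3 - 1*153))) = 1/(-91*419/(7*(-3 - 153))) = 1/(-91/(7*(1/419)*(-156))) = 1/(-91/(-1092/419)) = 1/(-91*(-419/1092)) = 1/(419/12) = 12/419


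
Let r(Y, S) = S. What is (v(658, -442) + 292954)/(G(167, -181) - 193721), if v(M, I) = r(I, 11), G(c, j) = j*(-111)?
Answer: -58593/34726 ≈ -1.6873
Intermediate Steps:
G(c, j) = -111*j
v(M, I) = 11
(v(658, -442) + 292954)/(G(167, -181) - 193721) = (11 + 292954)/(-111*(-181) - 193721) = 292965/(20091 - 193721) = 292965/(-173630) = 292965*(-1/173630) = -58593/34726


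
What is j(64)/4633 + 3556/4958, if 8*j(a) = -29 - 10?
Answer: 65803111/91881656 ≈ 0.71617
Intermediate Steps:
j(a) = -39/8 (j(a) = (-29 - 10)/8 = (1/8)*(-39) = -39/8)
j(64)/4633 + 3556/4958 = -39/8/4633 + 3556/4958 = -39/8*1/4633 + 3556*(1/4958) = -39/37064 + 1778/2479 = 65803111/91881656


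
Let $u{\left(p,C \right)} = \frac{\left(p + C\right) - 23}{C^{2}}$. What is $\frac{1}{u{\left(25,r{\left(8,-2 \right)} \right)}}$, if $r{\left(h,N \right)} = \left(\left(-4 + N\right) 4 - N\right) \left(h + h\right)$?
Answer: $- \frac{61952}{175} \approx -354.01$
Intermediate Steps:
$r{\left(h,N \right)} = 2 h \left(-16 + 3 N\right)$ ($r{\left(h,N \right)} = \left(\left(-16 + 4 N\right) - N\right) 2 h = \left(-16 + 3 N\right) 2 h = 2 h \left(-16 + 3 N\right)$)
$u{\left(p,C \right)} = \frac{-23 + C + p}{C^{2}}$ ($u{\left(p,C \right)} = \frac{\left(C + p\right) - 23}{C^{2}} = \frac{-23 + C + p}{C^{2}}$)
$\frac{1}{u{\left(25,r{\left(8,-2 \right)} \right)}} = \frac{1}{\frac{1}{256 \left(-16 + 3 \left(-2\right)\right)^{2}} \left(-23 + 2 \cdot 8 \left(-16 + 3 \left(-2\right)\right) + 25\right)} = \frac{1}{\frac{1}{256 \left(-16 - 6\right)^{2}} \left(-23 + 2 \cdot 8 \left(-16 - 6\right) + 25\right)} = \frac{1}{\frac{1}{123904} \left(-23 + 2 \cdot 8 \left(-22\right) + 25\right)} = \frac{1}{\frac{1}{123904} \left(-23 - 352 + 25\right)} = \frac{1}{\frac{1}{123904} \left(-350\right)} = \frac{1}{- \frac{175}{61952}} = - \frac{61952}{175}$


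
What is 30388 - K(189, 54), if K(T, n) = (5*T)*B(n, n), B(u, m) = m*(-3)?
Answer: 183478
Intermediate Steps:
B(u, m) = -3*m
K(T, n) = -15*T*n (K(T, n) = (5*T)*(-3*n) = -15*T*n)
30388 - K(189, 54) = 30388 - (-15)*189*54 = 30388 - 1*(-153090) = 30388 + 153090 = 183478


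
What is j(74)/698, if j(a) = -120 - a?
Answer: -97/349 ≈ -0.27794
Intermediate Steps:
j(74)/698 = (-120 - 1*74)/698 = (-120 - 74)*(1/698) = -194*1/698 = -97/349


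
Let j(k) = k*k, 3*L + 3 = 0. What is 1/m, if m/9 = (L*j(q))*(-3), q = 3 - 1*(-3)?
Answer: 1/972 ≈ 0.0010288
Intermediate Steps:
L = -1 (L = -1 + (⅓)*0 = -1 + 0 = -1)
q = 6 (q = 3 + 3 = 6)
j(k) = k²
m = 972 (m = 9*(-1*6²*(-3)) = 9*(-1*36*(-3)) = 9*(-36*(-3)) = 9*108 = 972)
1/m = 1/972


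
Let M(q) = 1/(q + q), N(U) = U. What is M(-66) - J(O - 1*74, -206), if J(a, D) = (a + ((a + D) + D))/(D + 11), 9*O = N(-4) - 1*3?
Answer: -222961/77220 ≈ -2.8873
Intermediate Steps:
O = -7/9 (O = (-4 - 1*3)/9 = (-4 - 3)/9 = (1/9)*(-7) = -7/9 ≈ -0.77778)
M(q) = 1/(2*q)
J(a, D) = (2*D + 2*a)/(11 + D) (J(a, D) = (a + ((D + a) + D))/(11 + D) = (a + (a + 2*D))/(11 + D) = (2*D + 2*a)/(11 + D))
M(-66) - J(O - 1*74, -206) = (1/2)/(-66) - 2*(-206 + (-7/9 - 1*74))/(11 - 206) = (1/2)*(-1/66) - 2*(-206 + (-7/9 - 74))/(-195) = -1/132 - 2*(-1)*(-206 - 673/9)/195 = -1/132 - 2*(-1)*(-2527)/(195*9) = -1/132 - 1*5054/1755 = -1/132 - 5054/1755 = -222961/77220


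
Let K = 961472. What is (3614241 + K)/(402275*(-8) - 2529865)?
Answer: -4575713/5748065 ≈ -0.79604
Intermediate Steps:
(3614241 + K)/(402275*(-8) - 2529865) = (3614241 + 961472)/(402275*(-8) - 2529865) = 4575713/(-3218200 - 2529865) = 4575713/(-5748065) = 4575713*(-1/5748065) = -4575713/5748065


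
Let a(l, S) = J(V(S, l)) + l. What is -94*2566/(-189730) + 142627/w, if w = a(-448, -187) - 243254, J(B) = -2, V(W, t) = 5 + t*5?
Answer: 15860879453/23118979960 ≈ 0.68605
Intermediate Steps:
V(W, t) = 5 + 5*t
a(l, S) = -2 + l
w = -243704 (w = (-2 - 448) - 243254 = -450 - 243254 = -243704)
-94*2566/(-189730) + 142627/w = -94*2566/(-189730) + 142627/(-243704) = -241204*(-1/189730) + 142627*(-1/243704) = 120602/94865 - 142627/243704 = 15860879453/23118979960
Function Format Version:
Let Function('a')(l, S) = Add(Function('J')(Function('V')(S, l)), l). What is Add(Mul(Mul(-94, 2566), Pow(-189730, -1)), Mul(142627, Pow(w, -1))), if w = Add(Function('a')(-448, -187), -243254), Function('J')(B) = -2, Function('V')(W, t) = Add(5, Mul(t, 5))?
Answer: Rational(15860879453, 23118979960) ≈ 0.68605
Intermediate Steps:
Function('V')(W, t) = Add(5, Mul(5, t))
Function('a')(l, S) = Add(-2, l)
w = -243704 (w = Add(Add(-2, -448), -243254) = Add(-450, -243254) = -243704)
Add(Mul(Mul(-94, 2566), Pow(-189730, -1)), Mul(142627, Pow(w, -1))) = Add(Mul(Mul(-94, 2566), Pow(-189730, -1)), Mul(142627, Pow(-243704, -1))) = Add(Mul(-241204, Rational(-1, 189730)), Mul(142627, Rational(-1, 243704))) = Add(Rational(120602, 94865), Rational(-142627, 243704)) = Rational(15860879453, 23118979960)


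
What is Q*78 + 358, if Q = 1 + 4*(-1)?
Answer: 124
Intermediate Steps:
Q = -3 (Q = 1 - 4 = -3)
Q*78 + 358 = -3*78 + 358 = -234 + 358 = 124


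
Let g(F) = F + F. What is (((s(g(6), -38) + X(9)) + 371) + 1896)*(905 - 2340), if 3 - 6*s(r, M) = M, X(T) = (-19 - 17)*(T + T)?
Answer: -13998425/6 ≈ -2.3331e+6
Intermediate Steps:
g(F) = 2*F
X(T) = -72*T
s(r, M) = 1/2 - M/6
(((s(g(6), -38) + X(9)) + 371) + 1896)*(905 - 2340) = ((((1/2 - 1/6*(-38)) - 72*9) + 371) + 1896)*(905 - 2340) = ((((1/2 + 19/3) - 648) + 371) + 1896)*(-1435) = (((41/6 - 648) + 371) + 1896)*(-1435) = ((-3847/6 + 371) + 1896)*(-1435) = (-1621/6 + 1896)*(-1435) = (9755/6)*(-1435) = -13998425/6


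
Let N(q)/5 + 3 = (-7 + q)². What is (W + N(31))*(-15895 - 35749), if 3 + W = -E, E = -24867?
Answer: -1432036476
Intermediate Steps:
W = 24864 (W = -3 - 1*(-24867) = -3 + 24867 = 24864)
N(q) = -15 + 5*(-7 + q)²
(W + N(31))*(-15895 - 35749) = (24864 + (-15 + 5*(-7 + 31)²))*(-15895 - 35749) = (24864 + (-15 + 5*24²))*(-51644) = (24864 + (-15 + 5*576))*(-51644) = (24864 + (-15 + 2880))*(-51644) = (24864 + 2865)*(-51644) = 27729*(-51644) = -1432036476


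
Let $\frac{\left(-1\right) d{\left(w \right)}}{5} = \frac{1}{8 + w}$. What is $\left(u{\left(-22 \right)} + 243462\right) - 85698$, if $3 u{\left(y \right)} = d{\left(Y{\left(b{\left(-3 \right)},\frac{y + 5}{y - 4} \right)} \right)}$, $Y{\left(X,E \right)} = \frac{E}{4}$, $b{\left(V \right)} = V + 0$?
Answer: $\frac{401824388}{2547} \approx 1.5776 \cdot 10^{5}$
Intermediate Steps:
$b{\left(V \right)} = V$
$Y{\left(X,E \right)} = \frac{E}{4}$ ($Y{\left(X,E \right)} = E \frac{1}{4} = \frac{E}{4}$)
$d{\left(w \right)} = - \frac{5}{8 + w}$
$u{\left(y \right)} = - \frac{5}{3 \left(8 + \frac{5 + y}{4 \left(-4 + y\right)}\right)}$ ($u{\left(y \right)} = \frac{\left(-5\right) \frac{1}{8 + \frac{\left(y + 5\right) \frac{1}{y - 4}}{4}}}{3} = \frac{\left(-5\right) \frac{1}{8 + \frac{\left(5 + y\right) \frac{1}{-4 + y}}{4}}}{3} = \frac{\left(-5\right) \frac{1}{8 + \frac{\frac{1}{-4 + y} \left(5 + y\right)}{4}}}{3} = \frac{\left(-5\right) \frac{1}{8 + \frac{5 + y}{4 \left(-4 + y\right)}}}{3} = - \frac{5}{3 \left(8 + \frac{5 + y}{4 \left(-4 + y\right)}\right)}$)
$\left(u{\left(-22 \right)} + 243462\right) - 85698 = \left(\frac{20 \left(4 - -22\right)}{9 \left(-41 + 11 \left(-22\right)\right)} + 243462\right) - 85698 = \left(\frac{20 \left(4 + 22\right)}{9 \left(-41 - 242\right)} + 243462\right) - 85698 = \left(\frac{20}{9} \frac{1}{-283} \cdot 26 + 243462\right) - 85698 = \left(\frac{20}{9} \left(- \frac{1}{283}\right) 26 + 243462\right) - 85698 = \left(- \frac{520}{2547} + 243462\right) - 85698 = \frac{620097194}{2547} - 85698 = \frac{401824388}{2547}$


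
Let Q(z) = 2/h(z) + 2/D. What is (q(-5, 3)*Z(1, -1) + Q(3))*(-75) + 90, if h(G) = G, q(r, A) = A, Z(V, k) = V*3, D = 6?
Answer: -660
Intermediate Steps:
Z(V, k) = 3*V
Q(z) = 1/3 + 2/z (Q(z) = 2/z + 2/6 = 2/z + 2*(1/6) = 2/z + 1/3 = 1/3 + 2/z)
(q(-5, 3)*Z(1, -1) + Q(3))*(-75) + 90 = (3*(3*1) + (1/3)*(6 + 3)/3)*(-75) + 90 = (3*3 + (1/3)*(1/3)*9)*(-75) + 90 = (9 + 1)*(-75) + 90 = 10*(-75) + 90 = -750 + 90 = -660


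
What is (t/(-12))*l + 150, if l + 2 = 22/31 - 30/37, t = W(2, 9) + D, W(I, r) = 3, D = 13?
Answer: 525790/3441 ≈ 152.80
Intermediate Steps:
t = 16 (t = 3 + 13 = 16)
l = -2410/1147 (l = -2 + (22/31 - 30/37) = -2 - 116/1147 = -2410/1147 ≈ -2.1011)
(t/(-12))*l + 150 = (16/(-12))*(-2410/1147) + 150 = (16*(-1/12))*(-2410/1147) + 150 = -4/3*(-2410/1147) + 150 = 9640/3441 + 150 = 525790/3441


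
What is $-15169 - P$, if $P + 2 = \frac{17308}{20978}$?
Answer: $- \frac{159095317}{10489} \approx -15168.0$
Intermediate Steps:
$P = - \frac{12324}{10489}$ ($P = -2 + \frac{17308}{20978} = -2 + 17308 \cdot \frac{1}{20978} = -2 + \frac{8654}{10489} = - \frac{12324}{10489} \approx -1.1749$)
$-15169 - P = -15169 - - \frac{12324}{10489} = -15169 + \frac{12324}{10489} = - \frac{159095317}{10489}$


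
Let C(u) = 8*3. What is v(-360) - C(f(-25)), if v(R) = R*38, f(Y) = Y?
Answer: -13704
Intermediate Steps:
v(R) = 38*R
C(u) = 24
v(-360) - C(f(-25)) = 38*(-360) - 1*24 = -13680 - 24 = -13704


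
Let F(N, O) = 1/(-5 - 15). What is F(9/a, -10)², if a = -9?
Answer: 1/400 ≈ 0.0025000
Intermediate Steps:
F(N, O) = -1/20 (F(N, O) = 1/(-20) = -1/20)
F(9/a, -10)² = (-1/20)² = 1/400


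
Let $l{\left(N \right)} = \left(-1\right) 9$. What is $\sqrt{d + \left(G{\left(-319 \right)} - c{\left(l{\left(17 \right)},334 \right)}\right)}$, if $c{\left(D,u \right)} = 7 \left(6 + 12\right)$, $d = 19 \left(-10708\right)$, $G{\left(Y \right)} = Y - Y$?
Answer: $i \sqrt{203578} \approx 451.2 i$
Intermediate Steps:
$l{\left(N \right)} = -9$
$G{\left(Y \right)} = 0$
$d = -203452$
$c{\left(D,u \right)} = 126$ ($c{\left(D,u \right)} = 7 \cdot 18 = 126$)
$\sqrt{d + \left(G{\left(-319 \right)} - c{\left(l{\left(17 \right)},334 \right)}\right)} = \sqrt{-203452 + \left(0 - 126\right)} = \sqrt{-203452 - 126} = \sqrt{-203578} = i \sqrt{203578}$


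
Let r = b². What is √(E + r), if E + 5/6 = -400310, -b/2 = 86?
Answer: I*√13346166/6 ≈ 608.87*I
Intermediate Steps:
b = -172 (b = -2*86 = -172)
E = -2401865/6 (E = -⅚ - 400310 = -2401865/6 ≈ -4.0031e+5)
r = 29584 (r = (-172)² = 29584)
√(E + r) = √(-2401865/6 + 29584) = √(-2224361/6) = I*√13346166/6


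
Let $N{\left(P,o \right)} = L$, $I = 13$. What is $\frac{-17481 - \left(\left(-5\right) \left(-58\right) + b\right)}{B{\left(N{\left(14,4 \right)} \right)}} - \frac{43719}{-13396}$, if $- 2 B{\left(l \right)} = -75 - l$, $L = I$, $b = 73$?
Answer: $- \frac{59278647}{147356} \approx -402.28$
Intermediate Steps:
$L = 13$
$N{\left(P,o \right)} = 13$
$B{\left(l \right)} = \frac{75}{2} + \frac{l}{2}$ ($B{\left(l \right)} = - \frac{-75 - l}{2} = \frac{75}{2} + \frac{l}{2}$)
$\frac{-17481 - \left(\left(-5\right) \left(-58\right) + b\right)}{B{\left(N{\left(14,4 \right)} \right)}} - \frac{43719}{-13396} = \frac{-17481 - \left(\left(-5\right) \left(-58\right) + 73\right)}{\frac{75}{2} + \frac{1}{2} \cdot 13} - \frac{43719}{-13396} = \frac{-17481 - \left(290 + 73\right)}{\frac{75}{2} + \frac{13}{2}} - - \frac{43719}{13396} = \frac{-17481 - 363}{44} + \frac{43719}{13396} = \left(-17481 - 363\right) \frac{1}{44} + \frac{43719}{13396} = \left(-17844\right) \frac{1}{44} + \frac{43719}{13396} = - \frac{4461}{11} + \frac{43719}{13396} = - \frac{59278647}{147356}$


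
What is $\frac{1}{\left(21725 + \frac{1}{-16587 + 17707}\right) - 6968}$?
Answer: $\frac{1120}{16527841} \approx 6.7764 \cdot 10^{-5}$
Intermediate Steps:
$\frac{1}{\left(21725 + \frac{1}{-16587 + 17707}\right) - 6968} = \frac{1}{\left(21725 + \frac{1}{1120}\right) - 6968} = \frac{1}{\frac{24332001}{1120} - 6968} = \frac{1}{\frac{16527841}{1120}} = \frac{1120}{16527841}$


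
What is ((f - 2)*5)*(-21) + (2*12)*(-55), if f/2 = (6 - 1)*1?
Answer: -2160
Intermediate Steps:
f = 10 (f = 2*((6 - 1)*1) = 2*(5*1) = 2*5 = 10)
((f - 2)*5)*(-21) + (2*12)*(-55) = ((10 - 2)*5)*(-21) + (2*12)*(-55) = (8*5)*(-21) + 24*(-55) = 40*(-21) - 1320 = -840 - 1320 = -2160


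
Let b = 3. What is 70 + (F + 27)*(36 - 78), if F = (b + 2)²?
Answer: -2114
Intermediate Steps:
F = 25 (F = (3 + 2)² = 5² = 25)
70 + (F + 27)*(36 - 78) = 70 + (25 + 27)*(36 - 78) = 70 + 52*(-42) = 70 - 2184 = -2114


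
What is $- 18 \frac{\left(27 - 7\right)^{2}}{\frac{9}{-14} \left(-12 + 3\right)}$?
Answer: $- \frac{11200}{9} \approx -1244.4$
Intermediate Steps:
$- 18 \frac{\left(27 - 7\right)^{2}}{\frac{9}{-14} \left(-12 + 3\right)} = - 18 \frac{20^{2}}{9 \left(- \frac{1}{14}\right) \left(-9\right)} = - 18 \frac{400}{\left(- \frac{9}{14}\right) \left(-9\right)} = - 18 \frac{400}{\frac{81}{14}} = - 18 \cdot 400 \cdot \frac{14}{81} = \left(-18\right) \frac{5600}{81} = - \frac{11200}{9}$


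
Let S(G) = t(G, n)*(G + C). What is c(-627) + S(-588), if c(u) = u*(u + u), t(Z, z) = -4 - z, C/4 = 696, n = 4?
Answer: 768690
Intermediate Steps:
C = 2784 (C = 4*696 = 2784)
S(G) = -22272 - 8*G (S(G) = (-4 - 1*4)*(G + 2784) = (-4 - 4)*(2784 + G) = -8*(2784 + G) = -22272 - 8*G)
c(u) = 2*u**2 (c(u) = u*(2*u) = 2*u**2)
c(-627) + S(-588) = 2*(-627)**2 + (-22272 - 8*(-588)) = 2*393129 + (-22272 + 4704) = 786258 - 17568 = 768690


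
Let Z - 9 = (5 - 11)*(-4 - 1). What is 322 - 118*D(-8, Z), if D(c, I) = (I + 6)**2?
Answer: -238628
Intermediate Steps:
Z = 39 (Z = 9 + (5 - 11)*(-4 - 1) = 9 - 6*(-5) = 9 + 30 = 39)
D(c, I) = (6 + I)**2
322 - 118*D(-8, Z) = 322 - 118*(6 + 39)**2 = 322 - 118*45**2 = 322 - 118*2025 = 322 - 238950 = -238628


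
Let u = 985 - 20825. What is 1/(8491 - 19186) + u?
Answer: -212188801/10695 ≈ -19840.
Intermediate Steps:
u = -19840
1/(8491 - 19186) + u = 1/(8491 - 19186) - 19840 = 1/(-10695) - 19840 = -1/10695 - 19840 = -212188801/10695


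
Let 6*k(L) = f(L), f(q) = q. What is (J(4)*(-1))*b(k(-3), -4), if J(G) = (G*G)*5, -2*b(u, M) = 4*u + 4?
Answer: 80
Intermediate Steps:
k(L) = L/6
b(u, M) = -2 - 2*u (b(u, M) = -(4*u + 4)/2 = -(4 + 4*u)/2 = -2 - 2*u)
J(G) = 5*G² (J(G) = G²*5 = 5*G²)
(J(4)*(-1))*b(k(-3), -4) = ((5*4²)*(-1))*(-2 - (-3)/3) = ((5*16)*(-1))*(-2 - 2*(-½)) = (80*(-1))*(-2 + 1) = -80*(-1) = 80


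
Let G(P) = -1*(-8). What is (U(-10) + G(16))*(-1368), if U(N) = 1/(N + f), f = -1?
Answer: -119016/11 ≈ -10820.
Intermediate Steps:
G(P) = 8
U(N) = 1/(-1 + N) (U(N) = 1/(N - 1) = 1/(-1 + N))
(U(-10) + G(16))*(-1368) = (1/(-1 - 10) + 8)*(-1368) = (1/(-11) + 8)*(-1368) = (-1/11 + 8)*(-1368) = (87/11)*(-1368) = -119016/11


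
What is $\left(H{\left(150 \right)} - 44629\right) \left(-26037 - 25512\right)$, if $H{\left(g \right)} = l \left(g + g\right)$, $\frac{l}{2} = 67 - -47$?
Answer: $-1225371279$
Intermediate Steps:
$l = 228$ ($l = 2 \left(67 - -47\right) = 2 \left(67 + 47\right) = 2 \cdot 114 = 228$)
$H{\left(g \right)} = 456 g$ ($H{\left(g \right)} = 228 \left(g + g\right) = 228 \cdot 2 g = 456 g$)
$\left(H{\left(150 \right)} - 44629\right) \left(-26037 - 25512\right) = \left(456 \cdot 150 - 44629\right) \left(-26037 - 25512\right) = \left(68400 - 44629\right) \left(-51549\right) = 23771 \left(-51549\right) = -1225371279$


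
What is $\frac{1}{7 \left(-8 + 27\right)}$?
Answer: $\frac{1}{133} \approx 0.0075188$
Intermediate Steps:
$\frac{1}{7 \left(-8 + 27\right)} = \frac{1}{7 \cdot 19} = \frac{1}{133}$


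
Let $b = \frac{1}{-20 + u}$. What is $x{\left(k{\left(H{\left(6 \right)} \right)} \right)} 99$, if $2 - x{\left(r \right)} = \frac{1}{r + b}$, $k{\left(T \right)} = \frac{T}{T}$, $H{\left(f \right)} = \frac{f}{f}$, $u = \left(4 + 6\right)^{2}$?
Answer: $\frac{902}{9} \approx 100.22$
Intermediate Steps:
$u = 100$ ($u = 10^{2} = 100$)
$H{\left(f \right)} = 1$
$k{\left(T \right)} = 1$
$b = \frac{1}{80}$ ($b = \frac{1}{-20 + 100} = \frac{1}{80} \approx 0.0125$)
$x{\left(r \right)} = 2 - \frac{1}{\frac{1}{80} + r}$ ($x{\left(r \right)} = 2 - \frac{1}{r + \frac{1}{80}} = 2 - \frac{1}{\frac{1}{80} + r}$)
$x{\left(k{\left(H{\left(6 \right)} \right)} \right)} 99 = \frac{2 \left(-39 + 80 \cdot 1\right)}{1 + 80 \cdot 1} \cdot 99 = \frac{2 \left(-39 + 80\right)}{1 + 80} \cdot 99 = 2 \cdot \frac{1}{81} \cdot 41 \cdot 99 = \frac{82}{81} \cdot 99 = \frac{902}{9}$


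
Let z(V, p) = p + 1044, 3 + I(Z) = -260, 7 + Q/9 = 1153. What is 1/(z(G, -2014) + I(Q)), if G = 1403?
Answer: -1/1233 ≈ -0.00081103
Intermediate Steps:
Q = 10314 (Q = -63 + 9*1153 = -63 + 10377 = 10314)
I(Z) = -263 (I(Z) = -3 - 260 = -263)
z(V, p) = 1044 + p
1/(z(G, -2014) + I(Q)) = 1/((1044 - 2014) - 263) = 1/(-970 - 263) = 1/(-1233) = -1/1233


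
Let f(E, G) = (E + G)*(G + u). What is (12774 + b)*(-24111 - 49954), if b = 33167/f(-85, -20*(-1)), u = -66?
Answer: -566262876151/598 ≈ -9.4693e+8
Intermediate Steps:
f(E, G) = (-66 + G)*(E + G) (f(E, G) = (E + G)*(G - 66) = (E + G)*(-66 + G) = (-66 + G)*(E + G))
b = 33167/2990 (b = 33167/((-20*(-1))² - 66*(-85) - (-1320)*(-1) - (-1700)*(-1)) = 33167/(20² + 5610 - 66*20 - 85*20) = 33167/(400 + 5610 - 1320 - 1700) = 33167/2990 ≈ 11.093)
(12774 + b)*(-24111 - 49954) = (12774 + 33167/2990)*(-24111 - 49954) = (38227427/2990)*(-74065) = -566262876151/598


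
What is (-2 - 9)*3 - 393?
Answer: -426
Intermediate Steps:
(-2 - 9)*3 - 393 = -11*3 - 393 = -33 - 393 = -426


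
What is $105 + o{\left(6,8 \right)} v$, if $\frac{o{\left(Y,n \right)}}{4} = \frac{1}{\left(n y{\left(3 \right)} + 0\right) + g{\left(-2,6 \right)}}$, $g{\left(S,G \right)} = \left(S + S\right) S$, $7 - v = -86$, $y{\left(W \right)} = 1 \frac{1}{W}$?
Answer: $\frac{1119}{8} \approx 139.88$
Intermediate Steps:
$y{\left(W \right)} = \frac{1}{W}$
$v = 93$ ($v = 7 - -86 = 7 + 86 = 93$)
$g{\left(S,G \right)} = 2 S^{2}$ ($g{\left(S,G \right)} = 2 S S = 2 S^{2}$)
$o{\left(Y,n \right)} = \frac{4}{8 + \frac{n}{3}}$ ($o{\left(Y,n \right)} = \frac{4}{\left(\frac{n}{3} + 0\right) + 2 \left(-2\right)^{2}} = \frac{4}{\left(n \frac{1}{3} + 0\right) + 2 \cdot 4} = \frac{4}{\left(\frac{n}{3} + 0\right) + 8} = \frac{4}{\frac{n}{3} + 8} = \frac{4}{8 + \frac{n}{3}}$)
$105 + o{\left(6,8 \right)} v = 105 + \frac{12}{24 + 8} \cdot 93 = 105 + \frac{12}{32} \cdot 93 = 105 + 12 \cdot \frac{1}{32} \cdot 93 = 105 + \frac{3}{8} \cdot 93 = 105 + \frac{279}{8} = \frac{1119}{8}$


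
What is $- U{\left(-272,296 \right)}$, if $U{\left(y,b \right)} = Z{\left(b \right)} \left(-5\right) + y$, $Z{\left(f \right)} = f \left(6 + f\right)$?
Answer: $447232$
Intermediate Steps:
$U{\left(y,b \right)} = y - 5 b \left(6 + b\right)$ ($U{\left(y,b \right)} = b \left(6 + b\right) \left(-5\right) + y = - 5 b \left(6 + b\right) + y = y - 5 b \left(6 + b\right)$)
$- U{\left(-272,296 \right)} = - (-272 - 1480 \left(6 + 296\right)) = - (-272 - 1480 \cdot 302) = - (-272 - 446960) = \left(-1\right) \left(-447232\right) = 447232$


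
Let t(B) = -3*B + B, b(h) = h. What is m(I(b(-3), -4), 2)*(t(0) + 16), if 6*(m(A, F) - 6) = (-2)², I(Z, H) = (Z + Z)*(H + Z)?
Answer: 320/3 ≈ 106.67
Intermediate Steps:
I(Z, H) = 2*Z*(H + Z) (I(Z, H) = (2*Z)*(H + Z) = 2*Z*(H + Z))
t(B) = -2*B
m(A, F) = 20/3 (m(A, F) = 6 + (⅙)*(-2)² = 6 + (⅙)*4 = 6 + ⅔ = 20/3)
m(I(b(-3), -4), 2)*(t(0) + 16) = 20*(-2*0 + 16)/3 = 20*(0 + 16)/3 = (20/3)*16 = 320/3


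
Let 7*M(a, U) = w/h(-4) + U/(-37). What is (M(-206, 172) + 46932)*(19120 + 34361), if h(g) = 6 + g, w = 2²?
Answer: 92868152070/37 ≈ 2.5100e+9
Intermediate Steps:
w = 4
M(a, U) = 2/7 - U/259 (M(a, U) = (4/(6 - 4) + U/(-37))/7 = (4/2 + U*(-1/37))/7 = (4*(½) - U/37)/7 = (2 - U/37)/7 = 2/7 - U/259)
(M(-206, 172) + 46932)*(19120 + 34361) = ((2/7 - 1/259*172) + 46932)*(19120 + 34361) = ((2/7 - 172/259) + 46932)*53481 = (-14/37 + 46932)*53481 = (1736470/37)*53481 = 92868152070/37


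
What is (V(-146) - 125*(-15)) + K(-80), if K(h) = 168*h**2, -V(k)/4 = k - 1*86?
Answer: 1078003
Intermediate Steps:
V(k) = 344 - 4*k (V(k) = -4*(k - 1*86) = -4*(k - 86) = -4*(-86 + k) = 344 - 4*k)
(V(-146) - 125*(-15)) + K(-80) = ((344 - 4*(-146)) - 125*(-15)) + 168*(-80)**2 = ((344 + 584) + 1875) + 168*6400 = (928 + 1875) + 1075200 = 2803 + 1075200 = 1078003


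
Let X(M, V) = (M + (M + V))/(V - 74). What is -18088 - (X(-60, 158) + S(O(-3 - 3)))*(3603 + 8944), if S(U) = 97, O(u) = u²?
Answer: -52114567/42 ≈ -1.2408e+6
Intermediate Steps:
X(M, V) = (V + 2*M)/(-74 + V)
-18088 - (X(-60, 158) + S(O(-3 - 3)))*(3603 + 8944) = -18088 - ((158 + 2*(-60))/(-74 + 158) + 97)*(3603 + 8944) = -18088 - ((158 - 120)/84 + 97)*12547 = -18088 - ((1/84)*38 + 97)*12547 = -18088 - (19/42 + 97)*12547 = -18088 - 4093*12547/42 = -18088 - 1*51354871/42 = -18088 - 51354871/42 = -52114567/42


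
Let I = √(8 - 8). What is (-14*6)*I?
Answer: 0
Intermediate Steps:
I = 0 (I = √0 = 0)
(-14*6)*I = -14*6*0 = -84*0 = 0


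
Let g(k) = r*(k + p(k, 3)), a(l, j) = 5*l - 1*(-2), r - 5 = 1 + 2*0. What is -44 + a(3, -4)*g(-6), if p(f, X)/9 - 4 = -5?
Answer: -1574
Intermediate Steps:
p(f, X) = -9 (p(f, X) = 36 + 9*(-5) = 36 - 45 = -9)
r = 6 (r = 5 + (1 + 2*0) = 5 + (1 + 0) = 5 + 1 = 6)
a(l, j) = 2 + 5*l (a(l, j) = 5*l + 2 = 2 + 5*l)
g(k) = -54 + 6*k (g(k) = 6*(k - 9) = 6*(-9 + k) = -54 + 6*k)
-44 + a(3, -4)*g(-6) = -44 + (2 + 5*3)*(-54 + 6*(-6)) = -44 + (2 + 15)*(-54 - 36) = -44 + 17*(-90) = -44 - 1530 = -1574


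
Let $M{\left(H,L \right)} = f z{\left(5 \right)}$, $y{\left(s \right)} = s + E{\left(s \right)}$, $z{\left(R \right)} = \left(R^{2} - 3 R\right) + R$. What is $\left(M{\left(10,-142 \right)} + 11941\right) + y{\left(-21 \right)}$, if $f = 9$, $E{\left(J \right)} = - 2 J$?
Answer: $12097$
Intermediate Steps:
$z{\left(R \right)} = R^{2} - 2 R$
$y{\left(s \right)} = - s$ ($y{\left(s \right)} = s - 2 s = - s$)
$M{\left(H,L \right)} = 135$ ($M{\left(H,L \right)} = 9 \cdot 5 \left(-2 + 5\right) = 9 \cdot 5 \cdot 3 = 9 \cdot 15 = 135$)
$\left(M{\left(10,-142 \right)} + 11941\right) + y{\left(-21 \right)} = \left(135 + 11941\right) - -21 = 12076 + 21 = 12097$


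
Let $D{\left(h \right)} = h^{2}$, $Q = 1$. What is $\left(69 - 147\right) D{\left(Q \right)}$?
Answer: $-78$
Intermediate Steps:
$\left(69 - 147\right) D{\left(Q \right)} = \left(69 - 147\right) 1^{2} = \left(-78\right) 1 = -78$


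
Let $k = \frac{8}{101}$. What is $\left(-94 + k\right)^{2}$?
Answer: $\frac{89984196}{10201} \approx 8821.1$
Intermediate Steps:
$k = \frac{8}{101}$ ($k = 8 \cdot \frac{1}{101} = \frac{8}{101} \approx 0.079208$)
$\left(-94 + k\right)^{2} = \left(-94 + \frac{8}{101}\right)^{2} = \left(- \frac{9486}{101}\right)^{2} = \frac{89984196}{10201}$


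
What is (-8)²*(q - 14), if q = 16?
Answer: 128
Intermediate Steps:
(-8)²*(q - 14) = (-8)²*(16 - 14) = 64*2 = 128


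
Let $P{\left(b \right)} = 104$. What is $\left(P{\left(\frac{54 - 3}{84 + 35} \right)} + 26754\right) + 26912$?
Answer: $53770$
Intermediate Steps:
$\left(P{\left(\frac{54 - 3}{84 + 35} \right)} + 26754\right) + 26912 = \left(104 + 26754\right) + 26912 = 26858 + 26912 = 53770$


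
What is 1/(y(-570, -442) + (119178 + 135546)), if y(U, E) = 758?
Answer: 1/255482 ≈ 3.9142e-6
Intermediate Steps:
1/(y(-570, -442) + (119178 + 135546)) = 1/(758 + (119178 + 135546)) = 1/(758 + 254724) = 1/255482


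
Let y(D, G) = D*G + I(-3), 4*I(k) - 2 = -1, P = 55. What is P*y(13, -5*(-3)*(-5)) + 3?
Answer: -214433/4 ≈ -53608.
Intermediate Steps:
I(k) = ¼ (I(k) = ½ + (¼)*(-1) = ½ - ¼ = ¼)
y(D, G) = ¼ + D*G (y(D, G) = D*G + ¼ = ¼ + D*G)
P*y(13, -5*(-3)*(-5)) + 3 = 55*(¼ + 13*(-5*(-3)*(-5))) + 3 = 55*(¼ + 13*(15*(-5))) + 3 = 55*(¼ + 13*(-75)) + 3 = 55*(¼ - 975) + 3 = 55*(-3899/4) + 3 = -214445/4 + 3 = -214433/4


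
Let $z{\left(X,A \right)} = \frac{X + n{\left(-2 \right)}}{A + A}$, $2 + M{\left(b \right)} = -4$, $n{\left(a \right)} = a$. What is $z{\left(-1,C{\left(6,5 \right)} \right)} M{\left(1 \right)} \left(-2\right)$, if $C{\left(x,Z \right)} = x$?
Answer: $-3$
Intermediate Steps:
$M{\left(b \right)} = -6$ ($M{\left(b \right)} = -2 - 4 = -6$)
$z{\left(X,A \right)} = \frac{-2 + X}{2 A}$ ($z{\left(X,A \right)} = \frac{X - 2}{A + A} = \frac{-2 + X}{2 A}$)
$z{\left(-1,C{\left(6,5 \right)} \right)} M{\left(1 \right)} \left(-2\right) = \frac{-2 - 1}{2 \cdot 6} \left(-6\right) \left(-2\right) = \frac{1}{2} \cdot \frac{1}{6} \left(-3\right) \left(-6\right) \left(-2\right) = \left(- \frac{1}{4}\right) \left(-6\right) \left(-2\right) = \frac{3}{2} \left(-2\right) = -3$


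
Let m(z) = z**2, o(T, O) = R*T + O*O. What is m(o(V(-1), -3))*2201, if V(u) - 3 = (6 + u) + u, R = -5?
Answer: 1487876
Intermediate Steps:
V(u) = 9 + 2*u (V(u) = 3 + ((6 + u) + u) = 3 + (6 + 2*u) = 9 + 2*u)
o(T, O) = O**2 - 5*T (o(T, O) = -5*T + O*O = -5*T + O**2 = O**2 - 5*T)
m(o(V(-1), -3))*2201 = ((-3)**2 - 5*(9 + 2*(-1)))**2*2201 = (9 - 5*(9 - 2))**2*2201 = (9 - 5*7)**2*2201 = (9 - 35)**2*2201 = (-26)**2*2201 = 676*2201 = 1487876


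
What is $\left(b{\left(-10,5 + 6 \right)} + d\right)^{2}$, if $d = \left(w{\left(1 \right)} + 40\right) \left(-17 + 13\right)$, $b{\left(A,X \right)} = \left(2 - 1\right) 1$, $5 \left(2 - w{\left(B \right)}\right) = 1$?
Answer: $\frac{690561}{25} \approx 27622.0$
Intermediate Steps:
$w{\left(B \right)} = \frac{9}{5}$ ($w{\left(B \right)} = 2 - \frac{1}{5} = \frac{9}{5}$)
$b{\left(A,X \right)} = 1$ ($b{\left(A,X \right)} = 1 \cdot 1 = 1$)
$d = - \frac{836}{5}$ ($d = \left(\frac{9}{5} + 40\right) \left(-17 + 13\right) = \frac{209}{5} \left(-4\right) = - \frac{836}{5} \approx -167.2$)
$\left(b{\left(-10,5 + 6 \right)} + d\right)^{2} = \left(1 - \frac{836}{5}\right)^{2} = \left(- \frac{831}{5}\right)^{2} = \frac{690561}{25}$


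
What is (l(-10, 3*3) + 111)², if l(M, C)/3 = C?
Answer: 19044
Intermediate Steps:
l(M, C) = 3*C
(l(-10, 3*3) + 111)² = (3*(3*3) + 111)² = (3*9 + 111)² = (27 + 111)² = 138² = 19044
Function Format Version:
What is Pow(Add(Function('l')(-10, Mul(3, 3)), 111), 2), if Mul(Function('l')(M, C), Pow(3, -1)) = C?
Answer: 19044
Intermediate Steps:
Function('l')(M, C) = Mul(3, C)
Pow(Add(Function('l')(-10, Mul(3, 3)), 111), 2) = Pow(Add(Mul(3, Mul(3, 3)), 111), 2) = Pow(Add(Mul(3, 9), 111), 2) = Pow(Add(27, 111), 2) = Pow(138, 2) = 19044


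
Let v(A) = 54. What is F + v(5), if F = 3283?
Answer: 3337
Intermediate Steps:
F + v(5) = 3283 + 54 = 3337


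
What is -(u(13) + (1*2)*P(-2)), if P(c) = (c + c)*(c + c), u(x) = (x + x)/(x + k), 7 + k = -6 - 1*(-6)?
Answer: -109/3 ≈ -36.333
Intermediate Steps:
k = -7 (k = -7 + (-6 - 1*(-6)) = -7 + (-6 + 6) = -7 + 0 = -7)
u(x) = 2*x/(-7 + x) (u(x) = (x + x)/(x - 7) = (2*x)/(-7 + x) = 2*x/(-7 + x))
P(c) = 4*c² (P(c) = (2*c)*(2*c) = 4*c²)
-(u(13) + (1*2)*P(-2)) = -(2*13/(-7 + 13) + (1*2)*(4*(-2)²)) = -(2*13/6 + 2*(4*4)) = -(2*13*(⅙) + 2*16) = -(13/3 + 32) = -1*109/3 = -109/3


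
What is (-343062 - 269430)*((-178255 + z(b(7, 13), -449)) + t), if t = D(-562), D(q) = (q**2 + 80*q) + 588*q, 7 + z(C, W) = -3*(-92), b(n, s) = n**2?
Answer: 145502374536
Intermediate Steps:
z(C, W) = 269 (z(C, W) = -7 - 3*(-92) = -7 + 276 = 269)
D(q) = q**2 + 668*q
t = -59572 (t = -562*(668 - 562) = -562*106 = -59572)
(-343062 - 269430)*((-178255 + z(b(7, 13), -449)) + t) = (-343062 - 269430)*((-178255 + 269) - 59572) = -612492*(-177986 - 59572) = -612492*(-237558) = 145502374536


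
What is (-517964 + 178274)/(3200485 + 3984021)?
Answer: -169845/3592253 ≈ -0.047281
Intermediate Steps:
(-517964 + 178274)/(3200485 + 3984021) = -339690/7184506 = -339690*1/7184506 = -169845/3592253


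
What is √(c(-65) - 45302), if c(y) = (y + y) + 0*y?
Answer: 6*I*√1262 ≈ 213.15*I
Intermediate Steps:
c(y) = 2*y (c(y) = 2*y + 0 = 2*y)
√(c(-65) - 45302) = √(2*(-65) - 45302) = √(-130 - 45302) = √(-45432) = 6*I*√1262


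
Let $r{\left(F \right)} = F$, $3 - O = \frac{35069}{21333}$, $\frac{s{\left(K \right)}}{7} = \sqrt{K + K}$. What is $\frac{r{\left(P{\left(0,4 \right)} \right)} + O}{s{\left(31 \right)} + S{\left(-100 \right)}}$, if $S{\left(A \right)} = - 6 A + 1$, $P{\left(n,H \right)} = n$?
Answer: $\frac{17386930}{7640691279} - \frac{202510 \sqrt{62}}{7640691279} \approx 0.0020669$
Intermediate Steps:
$s{\left(K \right)} = 7 \sqrt{2} \sqrt{K}$ ($s{\left(K \right)} = 7 \sqrt{K + K} = 7 \sqrt{2 K} = 7 \sqrt{2} \sqrt{K}$)
$O = \frac{28930}{21333}$ ($O = 3 - \frac{35069}{21333} = \frac{28930}{21333} \approx 1.3561$)
$S{\left(A \right)} = 1 - 6 A$
$\frac{r{\left(P{\left(0,4 \right)} \right)} + O}{s{\left(31 \right)} + S{\left(-100 \right)}} = \frac{0 + \frac{28930}{21333}}{7 \sqrt{2} \sqrt{31} + \left(1 - -600\right)} = \frac{28930}{21333 \left(7 \sqrt{62} + \left(1 + 600\right)\right)} = \frac{28930}{21333 \left(7 \sqrt{62} + 601\right)} = \frac{28930}{21333 \left(601 + 7 \sqrt{62}\right)}$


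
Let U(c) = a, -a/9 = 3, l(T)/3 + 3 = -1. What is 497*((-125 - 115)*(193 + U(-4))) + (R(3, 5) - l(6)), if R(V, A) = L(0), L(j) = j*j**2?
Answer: -19800468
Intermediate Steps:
l(T) = -12 (l(T) = -9 + 3*(-1) = -9 - 3 = -12)
L(j) = j**3
a = -27 (a = -9*3 = -27)
U(c) = -27
R(V, A) = 0 (R(V, A) = 0**3 = 0)
497*((-125 - 115)*(193 + U(-4))) + (R(3, 5) - l(6)) = 497*((-125 - 115)*(193 - 27)) + (0 - 1*(-12)) = 497*(-240*166) + (0 + 12) = 497*(-39840) + 12 = -19800480 + 12 = -19800468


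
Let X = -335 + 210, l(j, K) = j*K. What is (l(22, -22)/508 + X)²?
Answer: 255872016/16129 ≈ 15864.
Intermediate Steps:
l(j, K) = K*j
X = -125
(l(22, -22)/508 + X)² = (-22*22/508 - 125)² = (-484*1/508 - 125)² = (-121/127 - 125)² = (-15996/127)² = 255872016/16129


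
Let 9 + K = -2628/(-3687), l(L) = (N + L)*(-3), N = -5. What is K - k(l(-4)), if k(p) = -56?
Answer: 58639/1229 ≈ 47.713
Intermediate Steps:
l(L) = 15 - 3*L (l(L) = (-5 + L)*(-3) = 15 - 3*L)
K = -10185/1229 (K = -9 - 2628/(-3687) = -9 - 2628*(-1/3687) = -9 + 876/1229 = -10185/1229 ≈ -8.2872)
K - k(l(-4)) = -10185/1229 - 1*(-56) = -10185/1229 + 56 = 58639/1229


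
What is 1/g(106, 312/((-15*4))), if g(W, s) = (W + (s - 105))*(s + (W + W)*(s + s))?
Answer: 1/9282 ≈ 0.00010774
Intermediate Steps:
g(W, s) = (s + 4*W*s)*(-105 + W + s) (g(W, s) = (W + (-105 + s))*(s + (2*W)*(2*s)) = (-105 + W + s)*(s + 4*W*s) = (s + 4*W*s)*(-105 + W + s))
1/g(106, 312/((-15*4))) = 1/((312/((-15*4)))*(-105 + 312/((-15*4)) - 419*106 + 4*106² + 4*106*(312/((-15*4))))) = 1/((312/(-60))*(-105 + 312/(-60) - 44414 + 4*11236 + 4*106*(312/(-60)))) = 1/((312*(-1/60))*(-105 + 312*(-1/60) - 44414 + 44944 + 4*106*(312*(-1/60)))) = 1/(-26*(-105 - 26/5 - 44414 + 44944 + 4*106*(-26/5))/5) = 1/(-26*(-105 - 26/5 - 44414 + 44944 - 11024/5)/5) = 1/(-26/5*(-1785)) = 1/9282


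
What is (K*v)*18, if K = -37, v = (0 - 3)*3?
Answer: 5994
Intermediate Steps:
v = -9 (v = -3*3 = -9)
(K*v)*18 = -37*(-9)*18 = 333*18 = 5994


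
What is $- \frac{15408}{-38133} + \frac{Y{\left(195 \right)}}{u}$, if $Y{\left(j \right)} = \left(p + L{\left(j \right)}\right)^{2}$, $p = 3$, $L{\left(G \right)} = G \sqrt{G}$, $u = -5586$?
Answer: $- \frac{275502634}{207613} - \frac{195 \sqrt{195}}{931} \approx -1329.9$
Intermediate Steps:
$L{\left(G \right)} = G^{\frac{3}{2}}$
$Y{\left(j \right)} = \left(3 + j^{\frac{3}{2}}\right)^{2}$
$- \frac{15408}{-38133} + \frac{Y{\left(195 \right)}}{u} = - \frac{15408}{-38133} + \frac{\left(3 + 195^{\frac{3}{2}}\right)^{2}}{-5586} = \left(-15408\right) \left(- \frac{1}{38133}\right) + \left(3 + 195 \sqrt{195}\right)^{2} \left(- \frac{1}{5586}\right) = \frac{1712}{4237} - \frac{\left(3 + 195 \sqrt{195}\right)^{2}}{5586}$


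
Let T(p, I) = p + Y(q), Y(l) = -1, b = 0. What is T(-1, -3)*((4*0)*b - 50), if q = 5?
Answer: 100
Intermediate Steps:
T(p, I) = -1 + p (T(p, I) = p - 1 = -1 + p)
T(-1, -3)*((4*0)*b - 50) = (-1 - 1)*((4*0)*0 - 50) = -2*(0*0 - 50) = -2*(0 - 50) = -2*(-50) = 100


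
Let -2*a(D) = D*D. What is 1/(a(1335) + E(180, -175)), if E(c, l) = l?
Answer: -2/1782575 ≈ -1.1220e-6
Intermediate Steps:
a(D) = -D²/2 (a(D) = -D*D/2 = -D²/2)
1/(a(1335) + E(180, -175)) = 1/(-½*1335² - 175) = 1/(-½*1782225 - 175) = 1/(-1782225/2 - 175) = 1/(-1782575/2) = -2/1782575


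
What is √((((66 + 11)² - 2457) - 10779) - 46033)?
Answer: 2*I*√13335 ≈ 230.95*I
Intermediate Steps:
√((((66 + 11)² - 2457) - 10779) - 46033) = √(((77² - 2457) - 10779) - 46033) = √(((5929 - 2457) - 10779) - 46033) = √((3472 - 10779) - 46033) = √(-7307 - 46033) = √(-53340) = 2*I*√13335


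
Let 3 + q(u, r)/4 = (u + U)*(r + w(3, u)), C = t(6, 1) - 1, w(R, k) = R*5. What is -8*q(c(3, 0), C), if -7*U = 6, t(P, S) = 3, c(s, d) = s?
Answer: -7488/7 ≈ -1069.7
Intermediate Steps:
w(R, k) = 5*R
U = -6/7 (U = -⅐*6 = -6/7 ≈ -0.85714)
C = 2 (C = 3 - 1 = 2)
q(u, r) = -12 + 4*(15 + r)*(-6/7 + u) (q(u, r) = -12 + 4*((u - 6/7)*(r + 5*3)) = -12 + 4*((-6/7 + u)*(r + 15)) = -12 + 4*((-6/7 + u)*(15 + r)) = -12 + 4*((15 + r)*(-6/7 + u)) = -12 + 4*(15 + r)*(-6/7 + u))
-8*q(c(3, 0), C) = -8*(-444/7 + 60*3 - 24/7*2 + 4*2*3) = -8*(-444/7 + 180 - 48/7 + 24) = -8*936/7 = -7488/7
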